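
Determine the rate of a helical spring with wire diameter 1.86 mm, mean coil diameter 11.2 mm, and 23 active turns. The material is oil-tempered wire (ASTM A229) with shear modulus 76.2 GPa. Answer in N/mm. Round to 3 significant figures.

3.53 N/mm

k = Gd⁴/(8D³N_a) = (76.2×10³ × 1.86⁴) / (8 × 11.2³ × 23)
  = 912025 / 258507 = 3.5281 N/mm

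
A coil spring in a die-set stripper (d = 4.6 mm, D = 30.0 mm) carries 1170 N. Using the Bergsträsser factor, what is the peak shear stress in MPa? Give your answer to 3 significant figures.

Spring index C = D/d = 30.0/4.6 = 6.5217
K_B = (4C+2)/(4C−3) = 28.087/23.087 = 1.2166
τ₀ = 8FD/(πd³) = 8·1170·30.0/(π·4.6³) = 280800/305.79 = 918.28 MPa
τ_max = K·τ₀ = 1.2166 × 918.28 = 1117.2 MPa

1120 MPa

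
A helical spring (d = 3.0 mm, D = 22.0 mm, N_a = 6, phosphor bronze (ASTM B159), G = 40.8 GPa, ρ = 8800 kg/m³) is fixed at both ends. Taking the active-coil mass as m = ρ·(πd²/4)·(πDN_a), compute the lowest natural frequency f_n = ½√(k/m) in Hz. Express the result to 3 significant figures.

k = Gd⁴/(8D³N_a) = (40.8×10³)(3.0⁴)/(8·22.0³·6) = 6.466 N/mm = 6466 N/m
Wire length L = πDN_a = π·22.0·6 = 414.69 mm
m = ρ·(πd²/4)·L = 8800 × 7.0686×10⁻⁶ m² × 0.41469 m = 0.025795 kg
f_n = ½√(k/m) = 0.5·√(6466/0.025795) = 0.5·√(2.5067e+05) = 250.33 Hz

250 Hz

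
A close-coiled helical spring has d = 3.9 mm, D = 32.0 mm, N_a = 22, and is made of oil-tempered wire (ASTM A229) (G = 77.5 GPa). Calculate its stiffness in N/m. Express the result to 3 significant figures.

3110 N/m

k = Gd⁴/(8D³N_a) = (77.5×10³ × 3.9⁴) / (8 × 32.0³ × 22)
  = 1.79292e+07 / 5.76717e+06 = 3.1088 N/mm = 3108.8 N/m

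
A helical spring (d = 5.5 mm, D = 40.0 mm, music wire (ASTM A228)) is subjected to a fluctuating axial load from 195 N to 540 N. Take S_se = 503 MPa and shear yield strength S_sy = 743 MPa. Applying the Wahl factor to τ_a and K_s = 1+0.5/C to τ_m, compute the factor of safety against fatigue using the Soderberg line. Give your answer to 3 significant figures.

1.73

C = D/d = 40.0/5.5 = 7.2727; K_W = (4C−1)/(4C−4)+0.615/C = 1.2041; K_s = 1+0.5/C = 1.0688
F_a = (F_max−F_min)/2 = 172.5 N; F_m = (F_max+F_min)/2 = 367.5 N
τ_a = K_W·8F_aD/(πd³) = 1.2041 × 105.61 = 127.17 MPa
τ_m = K_s·8F_mD/(πd³) = 1.0688 × 224.99 = 240.46 MPa
Soderberg: 1/n_f = τ_a/S_se + τ_m/S_sy = 127.17/503 + 240.46/743 = 0.25282 + 0.32364 = 0.57645
n_f = 1/0.57645 = 1.735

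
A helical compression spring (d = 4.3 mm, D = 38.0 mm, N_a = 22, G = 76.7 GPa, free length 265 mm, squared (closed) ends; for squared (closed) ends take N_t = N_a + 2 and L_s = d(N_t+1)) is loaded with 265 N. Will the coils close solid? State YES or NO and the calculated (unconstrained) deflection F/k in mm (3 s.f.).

NO, δ = 97.6 mm

k = Gd⁴/(8D³N_a) = (76.7×10³)(4.3⁴)/(8·38.0³·22) = 2.7152 N/mm
N_t = 24; L_s = 4.3·25 = 107.5 mm; δ_solid = L₀ − L_s = 265 − 107.5 = 157.5 mm
δ = F/k = 265/2.7152 = 97.598 mm
δ < δ_solid → spring does not go solid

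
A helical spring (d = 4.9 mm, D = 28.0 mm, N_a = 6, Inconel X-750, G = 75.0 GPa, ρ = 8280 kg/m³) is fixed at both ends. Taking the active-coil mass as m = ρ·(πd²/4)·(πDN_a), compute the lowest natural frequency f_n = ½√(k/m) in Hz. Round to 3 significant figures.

k = Gd⁴/(8D³N_a) = (75.0×10³)(4.9⁴)/(8·28.0³·6) = 41.033 N/mm = 41033 N/m
Wire length L = πDN_a = π·28.0·6 = 527.79 mm
m = ρ·(πd²/4)·L = 8280 × 18.857×10⁻⁶ m² × 0.52779 m = 0.082408 kg
f_n = ½√(k/m) = 0.5·√(41033/0.082408) = 0.5·√(4.9792e+05) = 352.82 Hz

353 Hz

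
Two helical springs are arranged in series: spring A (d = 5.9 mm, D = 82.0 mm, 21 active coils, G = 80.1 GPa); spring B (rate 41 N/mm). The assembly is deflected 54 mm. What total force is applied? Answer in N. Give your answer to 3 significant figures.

55.2 N

k_A = Gd⁴/(8D³N_a) = (80.1×10³)(5.9⁴)/(8·82.0³·21) = 1.0478 N/mm
Series: 1/k_eq = 1/1.0478 + 1/41 = 0.97875; k_eq = 1.0217 N/mm
F = k_eq·δ = 1.0217·54 = 55.173 N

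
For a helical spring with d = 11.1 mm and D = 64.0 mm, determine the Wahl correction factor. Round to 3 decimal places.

C = D/d = 64.0/11.1 = 5.7658
K_W = (4C−1)/(4C−4) + 0.615/C = 22.063/19.063 + 0.1067 = 1.2640

1.264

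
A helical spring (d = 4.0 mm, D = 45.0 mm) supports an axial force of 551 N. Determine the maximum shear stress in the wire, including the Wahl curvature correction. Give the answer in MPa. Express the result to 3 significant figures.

1110 MPa

Spring index C = D/d = 45.0/4.0 = 11.2500
K_W = (4C−1)/(4C−4) + 0.615/C = 44.000/41.000 + 0.0547 = 1.1278
τ₀ = 8FD/(πd³) = 8·551·45.0/(π·4.0³) = 198360/201.06 = 986.56 MPa
τ_max = K·τ₀ = 1.1278 × 986.56 = 1112.7 MPa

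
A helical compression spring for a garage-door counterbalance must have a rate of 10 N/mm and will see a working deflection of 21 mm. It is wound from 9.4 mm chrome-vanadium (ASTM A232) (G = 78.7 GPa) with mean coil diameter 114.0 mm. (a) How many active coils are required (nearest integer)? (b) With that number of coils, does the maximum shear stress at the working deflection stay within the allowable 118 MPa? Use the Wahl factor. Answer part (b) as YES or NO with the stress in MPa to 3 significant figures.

(a) 5 coils; (b) YES, τ_max = 85.1 MPa

N_a = Gd⁴/(8D³k) = (78.7×10³)(9.4⁴)/(8·114.0³·10) = 5.184 → N_a = 5
Actual rate k = Gd⁴/(8D³·5) = 10.368 N/mm
Working load F = kδ = 10.368·21 = 217.74 N
C = 114.0/9.4 = 12.1277; K_W = (4C−1)/(4C−4)+0.615/C = 1.1181
τ_max = K_W·8FD/(πd³) = 1.1181·76.101 = 85.09 MPa
τ_max ≤ 118 MPa → acceptable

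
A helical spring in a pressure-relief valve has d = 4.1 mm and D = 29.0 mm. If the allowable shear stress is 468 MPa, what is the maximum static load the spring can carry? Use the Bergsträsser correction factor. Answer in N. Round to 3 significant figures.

365 N

C = D/d = 29.0/4.1 = 7.0732
K_B = (4C+2)/(4C−3) = 30.293/25.293 = 1.1977
τ_max = K·8FD/(πd³) → F_max = τ_allow·πd³/(8DK)
F_max = 468·π·4.1³/(8·29.0·1.1977) = 1.0133e+05/277.86 = 364.68 N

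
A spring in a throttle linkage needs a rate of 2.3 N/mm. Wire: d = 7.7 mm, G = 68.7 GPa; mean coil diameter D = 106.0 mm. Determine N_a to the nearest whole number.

N_a = Gd⁴/(8D³k) = (68.7×10³ × 7.7⁴)/(8 × 106.0³ × 2.3)
    = 2.41501e+08 / 2.19147e+07 = 11.02 → 11 coils

11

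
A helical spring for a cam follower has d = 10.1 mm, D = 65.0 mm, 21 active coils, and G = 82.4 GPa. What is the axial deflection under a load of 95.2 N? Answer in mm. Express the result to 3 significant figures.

k = Gd⁴/(8D³N_a) = (82.4×10³)(10.1⁴)/(8·65.0³·21) = 18.585 N/mm
δ = F/k = 95.2 / 18.585 = 5.1224 mm

5.12 mm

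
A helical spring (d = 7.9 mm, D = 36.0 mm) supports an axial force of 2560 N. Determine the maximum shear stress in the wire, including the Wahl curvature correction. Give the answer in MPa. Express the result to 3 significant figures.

641 MPa

Spring index C = D/d = 36.0/7.9 = 4.5570
K_W = (4C−1)/(4C−4) + 0.615/C = 17.228/14.228 + 0.1350 = 1.3458
τ₀ = 8FD/(πd³) = 8·2560·36.0/(π·7.9³) = 737280/1548.9 = 475.99 MPa
τ_max = K·τ₀ = 1.3458 × 475.99 = 640.6 MPa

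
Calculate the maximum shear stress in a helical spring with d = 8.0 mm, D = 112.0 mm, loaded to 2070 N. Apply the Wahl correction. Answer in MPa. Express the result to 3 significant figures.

Spring index C = D/d = 112.0/8.0 = 14.0000
K_W = (4C−1)/(4C−4) + 0.615/C = 55.000/52.000 + 0.0439 = 1.1016
τ₀ = 8FD/(πd³) = 8·2070·112.0/(π·8.0³) = 1.85472e+06/1608.5 = 1153.1 MPa
τ_max = K·τ₀ = 1.1016 × 1153.1 = 1270.3 MPa

1270 MPa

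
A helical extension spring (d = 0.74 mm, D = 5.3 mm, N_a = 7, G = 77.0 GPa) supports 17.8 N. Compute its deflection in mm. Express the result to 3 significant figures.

6.43 mm

k = Gd⁴/(8D³N_a) = (77.0×10³)(0.74⁴)/(8·5.3³·7) = 2.7695 N/mm
δ = F/k = 17.8 / 2.7695 = 6.4271 mm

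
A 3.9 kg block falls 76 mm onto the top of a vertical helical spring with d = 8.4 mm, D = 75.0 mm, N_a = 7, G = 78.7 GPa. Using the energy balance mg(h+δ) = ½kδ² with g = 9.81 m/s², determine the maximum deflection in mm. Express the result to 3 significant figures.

k = Gd⁴/(8D³N_a) = (78.7×10³)(8.4⁴)/(8·75.0³·7) = 16.585 N/mm
W = mg = 3.9 × 9.81 = 38.259 N
½kδ² − Wδ − Wh = 0 → δ = (W + √(W² + 2kWh))/k
δ = (38.259 + √(1463.8 + 96448.9))/16.585 = (38.259 + 312.91)/16.585 = 21.174 mm

21.2 mm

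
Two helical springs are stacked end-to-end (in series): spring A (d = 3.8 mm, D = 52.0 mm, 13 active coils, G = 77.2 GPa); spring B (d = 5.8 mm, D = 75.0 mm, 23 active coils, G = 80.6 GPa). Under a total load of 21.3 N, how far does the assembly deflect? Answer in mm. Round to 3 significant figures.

37.5 mm

k_A = Gd⁴/(8D³N_a) = (77.2×10³)(3.8⁴)/(8·52.0³·13) = 1.1008 N/mm
k_B = Gd⁴/(8D³N_a) = (80.6×10³)(5.8⁴)/(8·75.0³·23) = 1.175 N/mm
Series: 1/k_eq = 1/1.1008 + 1/1.175 = 1.7595; k_eq = 0.56835 N/mm
δ = F/k_eq = 21.3/0.56835 = 37.477 mm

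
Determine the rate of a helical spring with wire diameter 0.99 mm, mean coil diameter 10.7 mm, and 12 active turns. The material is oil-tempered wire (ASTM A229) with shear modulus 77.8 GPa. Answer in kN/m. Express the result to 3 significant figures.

0.635 kN/m

k = Gd⁴/(8D³N_a) = (77.8×10³ × 0.99⁴) / (8 × 10.7³ × 12)
  = 74734.4 / 117604 = 0.63547 N/mm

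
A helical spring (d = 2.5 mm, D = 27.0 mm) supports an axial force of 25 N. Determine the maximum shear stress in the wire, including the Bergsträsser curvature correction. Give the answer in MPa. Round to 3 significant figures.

124 MPa

Spring index C = D/d = 27.0/2.5 = 10.8000
K_B = (4C+2)/(4C−3) = 45.200/40.200 = 1.1244
τ₀ = 8FD/(πd³) = 8·25·27.0/(π·2.5³) = 5400/49.087 = 110.01 MPa
τ_max = K·τ₀ = 1.1244 × 110.01 = 123.69 MPa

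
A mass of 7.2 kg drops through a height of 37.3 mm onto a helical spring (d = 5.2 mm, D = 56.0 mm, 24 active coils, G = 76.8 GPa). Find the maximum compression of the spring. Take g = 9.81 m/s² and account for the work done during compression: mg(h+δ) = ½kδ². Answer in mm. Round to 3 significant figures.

k = Gd⁴/(8D³N_a) = (76.8×10³)(5.2⁴)/(8·56.0³·24) = 1.6654 N/mm
W = mg = 7.2 × 9.81 = 70.632 N
½kδ² − Wδ − Wh = 0 → δ = (W + √(W² + 2kWh))/k
δ = (70.632 + √(4988.9 + 8775.05))/1.6654 = (70.632 + 117.32)/1.6654 = 112.86 mm

113 mm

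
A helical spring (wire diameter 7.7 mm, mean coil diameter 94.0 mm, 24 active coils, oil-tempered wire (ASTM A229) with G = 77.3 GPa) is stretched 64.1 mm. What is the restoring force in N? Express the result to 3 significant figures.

109 N

k = Gd⁴/(8D³N_a) = (77.3×10³)(7.7⁴)/(8·94.0³·24) = 1.704 N/mm
F = k·δ = 1.704 × 64.1 = 109.22 N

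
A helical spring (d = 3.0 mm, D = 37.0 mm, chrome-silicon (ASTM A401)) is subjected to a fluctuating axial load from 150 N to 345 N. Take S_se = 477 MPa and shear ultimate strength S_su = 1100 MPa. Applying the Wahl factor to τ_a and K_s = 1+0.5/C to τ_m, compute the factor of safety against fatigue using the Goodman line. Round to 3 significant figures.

0.620

C = D/d = 37.0/3.0 = 12.3333; K_W = (4C−1)/(4C−4)+0.615/C = 1.1160; K_s = 1+0.5/C = 1.0405
F_a = (F_max−F_min)/2 = 97.5 N; F_m = (F_max+F_min)/2 = 247.5 N
τ_a = K_W·8F_aD/(πd³) = 1.1160 × 340.24 = 379.72 MPa
τ_m = K_s·8F_mD/(πd³) = 1.0405 × 863.68 = 898.69 MPa
Goodman: 1/n_f = τ_a/S_se + τ_m/S_su = 379.72/477 + 898.69/1100 = 0.79606 + 0.81700 = 1.6131
n_f = 1/1.6131 = 0.6199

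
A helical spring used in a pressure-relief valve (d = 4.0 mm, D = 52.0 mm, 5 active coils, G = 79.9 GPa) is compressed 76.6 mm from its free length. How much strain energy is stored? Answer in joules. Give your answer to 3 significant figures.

10.7 J

k = Gd⁴/(8D³N_a) = (79.9×10³)(4.0⁴)/(8·52.0³·5) = 3.6368 N/mm
U = ½kδ² = 0.5 × 3.6368 × 76.6² = 10670 N·mm = 10.67 J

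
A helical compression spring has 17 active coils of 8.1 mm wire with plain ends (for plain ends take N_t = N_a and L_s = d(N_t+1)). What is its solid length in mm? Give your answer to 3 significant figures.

plain ends: N_t = N_a = 17
L_s = d·(N_t+1) = 8.1 × 18 = 145.8 mm

146 mm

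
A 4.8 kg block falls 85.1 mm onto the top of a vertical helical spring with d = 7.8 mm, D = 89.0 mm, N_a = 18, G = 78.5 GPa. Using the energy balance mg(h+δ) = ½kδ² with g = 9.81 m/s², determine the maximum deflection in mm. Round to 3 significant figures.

71.9 mm

k = Gd⁴/(8D³N_a) = (78.5×10³)(7.8⁴)/(8·89.0³·18) = 2.8623 N/mm
W = mg = 4.8 × 9.81 = 47.088 N
½kδ² − Wδ − Wh = 0 → δ = (W + √(W² + 2kWh))/k
δ = (47.088 + √(2217.3 + 22939.6))/2.8623 = (47.088 + 158.61)/2.8623 = 71.864 mm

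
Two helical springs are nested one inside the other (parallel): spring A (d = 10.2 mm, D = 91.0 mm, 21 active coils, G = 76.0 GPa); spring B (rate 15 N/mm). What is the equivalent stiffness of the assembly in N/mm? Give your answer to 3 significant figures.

21.5 N/mm

k_A = Gd⁴/(8D³N_a) = (76.0×10³)(10.2⁴)/(8·91.0³·21) = 6.498 N/mm
Parallel: k_eq = 6.498 + 15 = 21.498 N/mm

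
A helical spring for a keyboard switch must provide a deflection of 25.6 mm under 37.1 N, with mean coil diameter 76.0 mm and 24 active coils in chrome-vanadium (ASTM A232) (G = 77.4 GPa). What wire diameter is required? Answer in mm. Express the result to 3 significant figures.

6.30 mm

Required rate k = F/δ = 37.1/25.6 = 1.4492 N/mm
d = (8D³N_a·k / G)^(1/4) = (8·76.0³·24·1.4492 / (77.4×10³))^0.25
  = (1578.1)^0.25 = 6.3028 mm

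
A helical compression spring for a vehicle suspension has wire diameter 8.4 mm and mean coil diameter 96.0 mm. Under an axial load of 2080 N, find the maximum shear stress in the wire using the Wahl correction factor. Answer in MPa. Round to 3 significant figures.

966 MPa

Spring index C = D/d = 96.0/8.4 = 11.4286
K_W = (4C−1)/(4C−4) + 0.615/C = 44.714/41.714 + 0.0538 = 1.1257
τ₀ = 8FD/(πd³) = 8·2080·96.0/(π·8.4³) = 1.59744e+06/1862 = 857.9 MPa
τ_max = K·τ₀ = 1.1257 × 857.9 = 965.76 MPa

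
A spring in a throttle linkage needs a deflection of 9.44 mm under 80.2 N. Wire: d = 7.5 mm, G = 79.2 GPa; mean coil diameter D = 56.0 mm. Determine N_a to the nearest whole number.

Required rate k = F/δ = 80.2/9.44 = 8.4958 N/mm
N_a = Gd⁴/(8D³k) = (79.2×10³ × 7.5⁴)/(8 × 56.0³ × 8.4958)
    = 2.50594e+08 / 1.19359e+07 = 20.99 → 21 coils

21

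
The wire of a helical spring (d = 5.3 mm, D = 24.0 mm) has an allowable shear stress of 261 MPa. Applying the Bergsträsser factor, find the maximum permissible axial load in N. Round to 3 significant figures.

C = D/d = 24.0/5.3 = 4.5283
K_B = (4C+2)/(4C−3) = 20.113/15.113 = 1.3308
τ_max = K·8FD/(πd³) → F_max = τ_allow·πd³/(8DK)
F_max = 261·π·5.3³/(8·24.0·1.3308) = 1.2207e+05/255.52 = 477.74 N

478 N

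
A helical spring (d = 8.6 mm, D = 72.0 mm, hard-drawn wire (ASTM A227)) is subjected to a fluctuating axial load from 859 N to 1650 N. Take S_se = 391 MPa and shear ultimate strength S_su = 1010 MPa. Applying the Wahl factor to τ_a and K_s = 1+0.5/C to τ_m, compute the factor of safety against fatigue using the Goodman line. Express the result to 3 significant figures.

C = D/d = 72.0/8.6 = 8.3721; K_W = (4C−1)/(4C−4)+0.615/C = 1.1752; K_s = 1+0.5/C = 1.0597
F_a = (F_max−F_min)/2 = 395.5 N; F_m = (F_max+F_min)/2 = 1254.5 N
τ_a = K_W·8F_aD/(πd³) = 1.1752 × 114 = 133.98 MPa
τ_m = K_s·8F_mD/(πd³) = 1.0597 × 361.62 = 383.21 MPa
Goodman: 1/n_f = τ_a/S_se + τ_m/S_su = 133.98/391 + 383.21/1010 = 0.34265 + 0.37942 = 0.72207
n_f = 1/0.72207 = 1.385

1.38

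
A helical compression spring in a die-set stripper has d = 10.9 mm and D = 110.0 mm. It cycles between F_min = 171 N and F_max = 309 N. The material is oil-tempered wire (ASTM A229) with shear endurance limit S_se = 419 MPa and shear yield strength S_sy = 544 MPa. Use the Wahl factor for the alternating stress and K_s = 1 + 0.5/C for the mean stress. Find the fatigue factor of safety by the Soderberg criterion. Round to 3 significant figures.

7.10

C = D/d = 110.0/10.9 = 10.0917; K_W = (4C−1)/(4C−4)+0.615/C = 1.1434; K_s = 1+0.5/C = 1.0495
F_a = (F_max−F_min)/2 = 69 N; F_m = (F_max+F_min)/2 = 240 N
τ_a = K_W·8F_aD/(πd³) = 1.1434 × 14.925 = 17.065 MPa
τ_m = K_s·8F_mD/(πd³) = 1.0495 × 51.912 = 54.484 MPa
Soderberg: 1/n_f = τ_a/S_se + τ_m/S_sy = 17.065/419 + 54.484/544 = 0.04073 + 0.10015 = 0.14088
n_f = 1/0.14088 = 7.098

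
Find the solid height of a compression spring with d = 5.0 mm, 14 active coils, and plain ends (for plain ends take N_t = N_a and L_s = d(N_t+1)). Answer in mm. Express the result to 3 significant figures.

plain ends: N_t = N_a = 14
L_s = d·(N_t+1) = 5.0 × 15 = 75 mm

75.0 mm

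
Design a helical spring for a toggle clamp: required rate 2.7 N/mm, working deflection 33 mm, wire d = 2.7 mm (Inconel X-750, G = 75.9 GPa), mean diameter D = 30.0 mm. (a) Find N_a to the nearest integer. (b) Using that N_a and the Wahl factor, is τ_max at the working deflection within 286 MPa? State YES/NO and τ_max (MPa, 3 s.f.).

N_a = Gd⁴/(8D³k) = (75.9×10³)(2.7⁴)/(8·30.0³·2.7) = 6.916 → N_a = 7
Actual rate k = Gd⁴/(8D³·7) = 2.6677 N/mm
Working load F = kδ = 2.6677·33 = 88.036 N
C = 30.0/2.7 = 11.1111; K_W = (4C−1)/(4C−4)+0.615/C = 1.1295
τ_max = K_W·8FD/(πd³) = 1.1295·341.69 = 385.94 MPa
τ_max > 286 MPa → exceeds allowable

(a) 7 coils; (b) NO, τ_max = 386 MPa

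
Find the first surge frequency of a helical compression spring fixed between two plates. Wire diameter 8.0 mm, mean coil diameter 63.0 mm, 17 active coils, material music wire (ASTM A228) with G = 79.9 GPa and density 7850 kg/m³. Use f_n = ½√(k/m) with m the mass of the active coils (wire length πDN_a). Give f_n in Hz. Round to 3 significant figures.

k = Gd⁴/(8D³N_a) = (79.9×10³)(8.0⁴)/(8·63.0³·17) = 9.6238 N/mm = 9623.8 N/m
Wire length L = πDN_a = π·63.0·17 = 3364.6 mm
m = ρ·(πd²/4)·L = 7850 × 50.265×10⁻⁶ m² × 3.3646 m = 1.3276 kg
f_n = ½√(k/m) = 0.5·√(9623.8/1.3276) = 0.5·√(7248.8) = 42.57 Hz

42.6 Hz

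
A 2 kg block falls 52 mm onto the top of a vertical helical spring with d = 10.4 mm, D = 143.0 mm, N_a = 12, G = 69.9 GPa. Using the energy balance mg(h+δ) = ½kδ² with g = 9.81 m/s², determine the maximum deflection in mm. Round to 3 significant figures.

34.0 mm

k = Gd⁴/(8D³N_a) = (69.9×10³)(10.4⁴)/(8·143.0³·12) = 2.9129 N/mm
W = mg = 2 × 9.81 = 19.62 N
½kδ² − Wδ − Wh = 0 → δ = (W + √(W² + 2kWh))/k
δ = (19.62 + √(384.94 + 5943.79))/2.9129 = (19.62 + 79.553)/2.9129 = 34.046 mm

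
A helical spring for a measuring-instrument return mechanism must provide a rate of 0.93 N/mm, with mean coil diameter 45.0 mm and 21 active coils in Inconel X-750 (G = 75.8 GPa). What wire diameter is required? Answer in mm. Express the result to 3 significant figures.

3.70 mm

d = (8D³N_a·k / G)^(1/4) = (8·45.0³·21·0.93 / (75.8×10³))^0.25
  = (187.83)^0.25 = 3.7020 mm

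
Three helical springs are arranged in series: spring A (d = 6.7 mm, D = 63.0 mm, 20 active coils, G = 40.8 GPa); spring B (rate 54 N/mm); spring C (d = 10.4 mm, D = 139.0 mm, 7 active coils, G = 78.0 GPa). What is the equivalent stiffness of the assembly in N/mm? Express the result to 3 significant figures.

k_A = Gd⁴/(8D³N_a) = (40.8×10³)(6.7⁴)/(8·63.0³·20) = 2.055 N/mm
k_C = Gd⁴/(8D³N_a) = (78.0×10³)(10.4⁴)/(8·139.0³·7) = 6.0673 N/mm
Series: 1/k_eq = 1/2.055 + 1/54 + 1/6.0673 = 0.66995; k_eq = 1.4927 N/mm

1.49 N/mm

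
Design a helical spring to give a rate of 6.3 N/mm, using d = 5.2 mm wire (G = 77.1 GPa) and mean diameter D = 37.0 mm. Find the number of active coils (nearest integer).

N_a = Gd⁴/(8D³k) = (77.1×10³ × 5.2⁴)/(8 × 37.0³ × 6.3)
    = 5.63726e+07 / 2.55291e+06 = 22.08 → 22 coils

22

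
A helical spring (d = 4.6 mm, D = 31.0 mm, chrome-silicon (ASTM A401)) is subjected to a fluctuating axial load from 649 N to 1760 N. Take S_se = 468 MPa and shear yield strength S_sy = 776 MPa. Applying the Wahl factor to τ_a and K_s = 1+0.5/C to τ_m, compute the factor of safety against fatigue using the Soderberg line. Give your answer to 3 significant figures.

C = D/d = 31.0/4.6 = 6.7391; K_W = (4C−1)/(4C−4)+0.615/C = 1.2219; K_s = 1+0.5/C = 1.0742
F_a = (F_max−F_min)/2 = 555.5 N; F_m = (F_max+F_min)/2 = 1204.5 N
τ_a = K_W·8F_aD/(πd³) = 1.2219 × 450.52 = 550.51 MPa
τ_m = K_s·8F_mD/(πd³) = 1.0742 × 976.87 = 1049.3 MPa
Soderberg: 1/n_f = τ_a/S_se + τ_m/S_sy = 550.51/468 + 1049.3/776 = 1.17630 + 1.35225 = 2.5285
n_f = 1/2.5285 = 0.3955

0.395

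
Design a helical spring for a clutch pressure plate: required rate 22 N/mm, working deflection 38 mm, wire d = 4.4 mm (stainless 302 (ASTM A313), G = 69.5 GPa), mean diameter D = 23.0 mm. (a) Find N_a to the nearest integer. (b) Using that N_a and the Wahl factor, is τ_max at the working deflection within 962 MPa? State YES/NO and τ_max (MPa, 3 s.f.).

(a) 12 coils; (b) YES, τ_max = 755 MPa

N_a = Gd⁴/(8D³k) = (69.5×10³)(4.4⁴)/(8·23.0³·22) = 12.16 → N_a = 12
Actual rate k = Gd⁴/(8D³·12) = 22.302 N/mm
Working load F = kδ = 22.302·38 = 847.47 N
C = 23.0/4.4 = 5.2273; K_W = (4C−1)/(4C−4)+0.615/C = 1.2951
τ_max = K_W·8FD/(πd³) = 1.2951·582.69 = 754.62 MPa
τ_max ≤ 962 MPa → acceptable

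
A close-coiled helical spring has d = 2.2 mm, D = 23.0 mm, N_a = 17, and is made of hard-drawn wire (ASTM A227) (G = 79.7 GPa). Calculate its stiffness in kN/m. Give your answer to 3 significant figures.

k = Gd⁴/(8D³N_a) = (79.7×10³ × 2.2⁴) / (8 × 23.0³ × 17)
  = 1.86702e+06 / 1.65471e+06 = 1.1283 N/mm

1.13 kN/m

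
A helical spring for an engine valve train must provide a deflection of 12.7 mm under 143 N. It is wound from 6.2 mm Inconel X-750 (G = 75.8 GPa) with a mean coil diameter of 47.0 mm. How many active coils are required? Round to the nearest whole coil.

12

Required rate k = F/δ = 143/12.7 = 11.26 N/mm
N_a = Gd⁴/(8D³k) = (75.8×10³ × 6.2⁴)/(8 × 47.0³ × 11.26)
    = 1.12005e+08 / 9.35225e+06 = 11.98 → 12 coils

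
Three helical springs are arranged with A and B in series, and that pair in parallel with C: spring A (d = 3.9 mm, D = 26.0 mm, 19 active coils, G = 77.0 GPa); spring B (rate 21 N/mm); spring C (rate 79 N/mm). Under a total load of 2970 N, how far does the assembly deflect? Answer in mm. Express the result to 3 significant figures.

35.3 mm

k_A = Gd⁴/(8D³N_a) = (77.0×10³)(3.9⁴)/(8·26.0³·19) = 6.6678 N/mm
Springs A,B series: k_AB = 1/(1/6.6678+1/21) = 5.0609 N/mm; parallel with C: k_eq = 5.0609+79 = 84.061 N/mm
δ = F/k_eq = 2970/84.061 = 35.332 mm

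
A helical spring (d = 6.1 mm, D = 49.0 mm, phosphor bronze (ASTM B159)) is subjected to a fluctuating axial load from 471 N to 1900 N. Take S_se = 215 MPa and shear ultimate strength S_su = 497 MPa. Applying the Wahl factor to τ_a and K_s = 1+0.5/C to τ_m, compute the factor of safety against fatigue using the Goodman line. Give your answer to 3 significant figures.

0.281

C = D/d = 49.0/6.1 = 8.0328; K_W = (4C−1)/(4C−4)+0.615/C = 1.1832; K_s = 1+0.5/C = 1.0622
F_a = (F_max−F_min)/2 = 714.5 N; F_m = (F_max+F_min)/2 = 1185.5 N
τ_a = K_W·8F_aD/(πd³) = 1.1832 × 392.78 = 464.74 MPa
τ_m = K_s·8F_mD/(πd³) = 1.0622 × 651.7 = 692.27 MPa
Goodman: 1/n_f = τ_a/S_se + τ_m/S_su = 464.74/215 + 692.27/497 = 2.16157 + 1.39289 = 3.5545
n_f = 1/3.5545 = 0.2813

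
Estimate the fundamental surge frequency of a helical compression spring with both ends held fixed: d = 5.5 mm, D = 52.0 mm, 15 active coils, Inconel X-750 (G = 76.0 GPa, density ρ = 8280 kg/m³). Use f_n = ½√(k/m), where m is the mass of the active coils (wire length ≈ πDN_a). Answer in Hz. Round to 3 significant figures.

46.2 Hz

k = Gd⁴/(8D³N_a) = (76.0×10³)(5.5⁴)/(8·52.0³·15) = 4.1217 N/mm = 4121.7 N/m
Wire length L = πDN_a = π·52.0·15 = 2450.4 mm
m = ρ·(πd²/4)·L = 8280 × 23.758×10⁻⁶ m² × 2.4504 m = 0.48205 kg
f_n = ½√(k/m) = 0.5·√(4121.7/0.48205) = 0.5·√(8550.3) = 46.234 Hz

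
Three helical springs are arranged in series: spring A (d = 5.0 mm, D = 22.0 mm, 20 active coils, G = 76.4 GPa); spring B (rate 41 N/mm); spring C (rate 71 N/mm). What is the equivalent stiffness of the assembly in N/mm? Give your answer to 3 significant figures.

13.5 N/mm

k_A = Gd⁴/(8D³N_a) = (76.4×10³)(5.0⁴)/(8·22.0³·20) = 28.028 N/mm
Series: 1/k_eq = 1/28.028 + 1/41 + 1/71 = 0.074154; k_eq = 13.485 N/mm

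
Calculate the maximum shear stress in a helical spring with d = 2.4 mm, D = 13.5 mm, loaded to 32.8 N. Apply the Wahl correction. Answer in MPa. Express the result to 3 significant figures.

104 MPa

Spring index C = D/d = 13.5/2.4 = 5.6250
K_W = (4C−1)/(4C−4) + 0.615/C = 21.500/18.500 + 0.1093 = 1.2715
τ₀ = 8FD/(πd³) = 8·32.8·13.5/(π·2.4³) = 3542.4/43.429 = 81.567 MPa
τ_max = K·τ₀ = 1.2715 × 81.567 = 103.71 MPa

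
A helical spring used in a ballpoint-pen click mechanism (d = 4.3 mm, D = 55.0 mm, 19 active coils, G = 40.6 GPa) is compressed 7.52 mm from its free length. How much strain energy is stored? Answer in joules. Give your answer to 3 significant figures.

k = Gd⁴/(8D³N_a) = (40.6×10³)(4.3⁴)/(8·55.0³·19) = 0.54887 N/mm
U = ½kδ² = 0.5 × 0.54887 × 7.52² = 15.519 N·mm = 0.015519 J

0.0155 J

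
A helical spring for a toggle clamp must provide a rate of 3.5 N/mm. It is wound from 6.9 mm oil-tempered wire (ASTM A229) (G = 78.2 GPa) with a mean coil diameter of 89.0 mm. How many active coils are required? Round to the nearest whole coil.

9

N_a = Gd⁴/(8D³k) = (78.2×10³ × 6.9⁴)/(8 × 89.0³ × 3.5)
    = 1.77257e+08 / 1.97391e+07 = 8.98 → 9 coils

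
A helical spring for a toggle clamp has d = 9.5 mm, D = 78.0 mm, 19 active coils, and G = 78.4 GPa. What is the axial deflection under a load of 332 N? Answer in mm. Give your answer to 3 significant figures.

k = Gd⁴/(8D³N_a) = (78.4×10³)(9.5⁴)/(8·78.0³·19) = 8.8528 N/mm
δ = F/k = 332 / 8.8528 = 37.502 mm

37.5 mm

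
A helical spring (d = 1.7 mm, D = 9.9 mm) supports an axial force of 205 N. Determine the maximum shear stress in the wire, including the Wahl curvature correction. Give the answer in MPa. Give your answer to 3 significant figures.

1330 MPa

Spring index C = D/d = 9.9/1.7 = 5.8235
K_W = (4C−1)/(4C−4) + 0.615/C = 22.294/19.294 + 0.1056 = 1.2611
τ₀ = 8FD/(πd³) = 8·205·9.9/(π·1.7³) = 16236/15.435 = 1051.9 MPa
τ_max = K·τ₀ = 1.2611 × 1051.9 = 1326.6 MPa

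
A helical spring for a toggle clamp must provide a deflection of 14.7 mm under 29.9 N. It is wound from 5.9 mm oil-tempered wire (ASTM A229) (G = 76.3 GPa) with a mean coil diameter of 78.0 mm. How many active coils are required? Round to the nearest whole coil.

Required rate k = F/δ = 29.9/14.7 = 2.034 N/mm
N_a = Gd⁴/(8D³k) = (76.3×10³ × 5.9⁴)/(8 × 78.0³ × 2.034)
    = 9.24555e+07 / 7.72196e+06 = 11.97 → 12 coils

12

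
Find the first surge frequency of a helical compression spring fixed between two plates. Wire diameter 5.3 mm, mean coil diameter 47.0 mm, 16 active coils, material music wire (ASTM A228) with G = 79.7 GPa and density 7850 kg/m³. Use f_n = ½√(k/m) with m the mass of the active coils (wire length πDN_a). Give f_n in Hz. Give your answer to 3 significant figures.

k = Gd⁴/(8D³N_a) = (79.7×10³)(5.3⁴)/(8·47.0³·16) = 4.7321 N/mm = 4732.1 N/m
Wire length L = πDN_a = π·47.0·16 = 2362.5 mm
m = ρ·(πd²/4)·L = 7850 × 22.062×10⁻⁶ m² × 2.3625 m = 0.40915 kg
f_n = ½√(k/m) = 0.5·√(4732.1/0.40915) = 0.5·√(11566) = 53.772 Hz

53.8 Hz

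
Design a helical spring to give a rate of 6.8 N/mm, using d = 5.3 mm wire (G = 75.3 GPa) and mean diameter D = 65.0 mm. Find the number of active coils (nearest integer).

4

N_a = Gd⁴/(8D³k) = (75.3×10³ × 5.3⁴)/(8 × 65.0³ × 6.8)
    = 5.94153e+07 / 1.49396e+07 = 3.977 → 4 coils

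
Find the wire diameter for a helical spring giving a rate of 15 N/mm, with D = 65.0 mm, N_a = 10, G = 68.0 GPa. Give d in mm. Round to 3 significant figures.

d = (8D³N_a·k / G)^(1/4) = (8·65.0³·10·15 / (68.0×10³))^0.25
  = (4846.3)^0.25 = 8.3436 mm

8.34 mm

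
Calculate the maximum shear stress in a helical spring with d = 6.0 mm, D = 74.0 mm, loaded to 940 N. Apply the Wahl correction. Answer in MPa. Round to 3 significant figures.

Spring index C = D/d = 74.0/6.0 = 12.3333
K_W = (4C−1)/(4C−4) + 0.615/C = 48.333/45.333 + 0.0499 = 1.1160
τ₀ = 8FD/(πd³) = 8·940·74.0/(π·6.0³) = 556480/678.58 = 820.06 MPa
τ_max = K·τ₀ = 1.1160 × 820.06 = 915.22 MPa

915 MPa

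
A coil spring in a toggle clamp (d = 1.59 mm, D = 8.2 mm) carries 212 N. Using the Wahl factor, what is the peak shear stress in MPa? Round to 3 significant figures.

1430 MPa

Spring index C = D/d = 8.2/1.59 = 5.1572
K_W = (4C−1)/(4C−4) + 0.615/C = 19.629/16.629 + 0.1193 = 1.2997
τ₀ = 8FD/(πd³) = 8·212·8.2/(π·1.59³) = 13907.2/12.628 = 1101.3 MPa
τ_max = K·τ₀ = 1.2997 × 1101.3 = 1431.3 MPa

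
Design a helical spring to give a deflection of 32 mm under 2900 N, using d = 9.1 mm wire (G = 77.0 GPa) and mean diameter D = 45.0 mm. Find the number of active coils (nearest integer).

Required rate k = F/δ = 2900/32 = 90.625 N/mm
N_a = Gd⁴/(8D³k) = (77.0×10³ × 9.1⁴)/(8 × 45.0³ × 90.625)
    = 5.28027e+08 / 6.60656e+07 = 7.992 → 8 coils

8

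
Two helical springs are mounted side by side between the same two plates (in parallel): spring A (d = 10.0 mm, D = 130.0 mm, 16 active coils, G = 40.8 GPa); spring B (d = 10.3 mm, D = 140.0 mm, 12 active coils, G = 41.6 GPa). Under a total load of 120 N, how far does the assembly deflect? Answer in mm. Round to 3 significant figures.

k_A = Gd⁴/(8D³N_a) = (40.8×10³)(10.0⁴)/(8·130.0³·16) = 1.4508 N/mm
k_B = Gd⁴/(8D³N_a) = (41.6×10³)(10.3⁴)/(8·140.0³·12) = 1.7774 N/mm
Parallel: k_eq = 1.4508 + 1.7774 = 3.2282 N/mm
δ = F/k_eq = 120/3.2282 = 37.172 mm

37.2 mm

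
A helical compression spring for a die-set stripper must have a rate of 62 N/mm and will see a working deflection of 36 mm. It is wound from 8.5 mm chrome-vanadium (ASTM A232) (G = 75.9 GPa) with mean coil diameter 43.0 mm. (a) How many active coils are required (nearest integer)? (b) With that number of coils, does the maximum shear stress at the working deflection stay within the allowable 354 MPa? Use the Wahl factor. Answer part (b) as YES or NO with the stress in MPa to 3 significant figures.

N_a = Gd⁴/(8D³k) = (75.9×10³)(8.5⁴)/(8·43.0³·62) = 10.05 → N_a = 10
Actual rate k = Gd⁴/(8D³·10) = 62.291 N/mm
Working load F = kδ = 62.291·36 = 2242.5 N
C = 43.0/8.5 = 5.0588; K_W = (4C−1)/(4C−4)+0.615/C = 1.3064
τ_max = K_W·8FD/(πd³) = 1.3064·399.83 = 522.32 MPa
τ_max > 354 MPa → exceeds allowable

(a) 10 coils; (b) NO, τ_max = 522 MPa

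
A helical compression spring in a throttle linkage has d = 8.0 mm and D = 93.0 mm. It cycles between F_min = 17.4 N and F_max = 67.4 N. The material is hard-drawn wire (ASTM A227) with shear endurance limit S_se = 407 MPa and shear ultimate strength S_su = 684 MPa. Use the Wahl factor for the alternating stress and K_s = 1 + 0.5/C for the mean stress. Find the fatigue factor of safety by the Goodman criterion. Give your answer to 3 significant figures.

C = D/d = 93.0/8.0 = 11.6250; K_W = (4C−1)/(4C−4)+0.615/C = 1.1235; K_s = 1+0.5/C = 1.0430
F_a = (F_max−F_min)/2 = 25 N; F_m = (F_max+F_min)/2 = 42.4 N
τ_a = K_W·8F_aD/(πd³) = 1.1235 × 11.564 = 12.992 MPa
τ_m = K_s·8F_mD/(πd³) = 1.0430 × 19.612 = 20.455 MPa
Goodman: 1/n_f = τ_a/S_se + τ_m/S_su = 12.992/407 + 20.455/684 = 0.03192 + 0.02991 = 0.061826
n_f = 1/0.061826 = 16.17

16.2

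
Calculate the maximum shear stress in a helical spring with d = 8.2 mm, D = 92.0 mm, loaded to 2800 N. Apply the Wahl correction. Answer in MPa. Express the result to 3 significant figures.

Spring index C = D/d = 92.0/8.2 = 11.2195
K_W = (4C−1)/(4C−4) + 0.615/C = 43.878/40.878 + 0.0548 = 1.1282
τ₀ = 8FD/(πd³) = 8·2800·92.0/(π·8.2³) = 2.0608e+06/1732.2 = 1189.7 MPa
τ_max = K·τ₀ = 1.1282 × 1189.7 = 1342.2 MPa

1340 MPa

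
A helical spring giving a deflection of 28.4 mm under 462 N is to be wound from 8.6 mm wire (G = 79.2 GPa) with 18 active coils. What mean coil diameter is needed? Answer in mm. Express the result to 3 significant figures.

Required rate k = F/δ = 462/28.4 = 16.268 N/mm
D = (Gd⁴/(8N_a·k))^(1/3) = (79.2×10³·8.6⁴/(8·18·16.268))^(1/3)
  = (184941)^(1/3) = 56.9741 mm

57.0 mm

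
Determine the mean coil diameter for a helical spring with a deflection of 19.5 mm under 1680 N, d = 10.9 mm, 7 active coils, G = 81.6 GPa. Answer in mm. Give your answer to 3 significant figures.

62.0 mm

Required rate k = F/δ = 1680/19.5 = 86.154 N/mm
D = (Gd⁴/(8N_a·k))^(1/3) = (81.6×10³·10.9⁴/(8·7·86.154))^(1/3)
  = (238745)^(1/3) = 62.0361 mm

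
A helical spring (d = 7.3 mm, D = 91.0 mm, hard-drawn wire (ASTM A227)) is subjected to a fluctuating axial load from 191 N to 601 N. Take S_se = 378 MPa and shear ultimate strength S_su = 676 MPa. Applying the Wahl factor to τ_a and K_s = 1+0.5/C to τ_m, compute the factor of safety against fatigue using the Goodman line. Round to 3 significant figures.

C = D/d = 91.0/7.3 = 12.4658; K_W = (4C−1)/(4C−4)+0.615/C = 1.1147; K_s = 1+0.5/C = 1.0401
F_a = (F_max−F_min)/2 = 205 N; F_m = (F_max+F_min)/2 = 396 N
τ_a = K_W·8F_aD/(πd³) = 1.1147 × 122.11 = 136.13 MPa
τ_m = K_s·8F_mD/(πd³) = 1.0401 × 235.89 = 245.35 MPa
Goodman: 1/n_f = τ_a/S_se + τ_m/S_su = 136.13/378 + 245.35/676 = 0.36012 + 0.36294 = 0.72307
n_f = 1/0.72307 = 1.383

1.38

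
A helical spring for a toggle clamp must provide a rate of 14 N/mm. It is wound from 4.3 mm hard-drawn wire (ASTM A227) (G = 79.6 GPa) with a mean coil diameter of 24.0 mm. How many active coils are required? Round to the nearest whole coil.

18

N_a = Gd⁴/(8D³k) = (79.6×10³ × 4.3⁴)/(8 × 24.0³ × 14)
    = 2.72137e+07 / 1.54829e+06 = 17.58 → 18 coils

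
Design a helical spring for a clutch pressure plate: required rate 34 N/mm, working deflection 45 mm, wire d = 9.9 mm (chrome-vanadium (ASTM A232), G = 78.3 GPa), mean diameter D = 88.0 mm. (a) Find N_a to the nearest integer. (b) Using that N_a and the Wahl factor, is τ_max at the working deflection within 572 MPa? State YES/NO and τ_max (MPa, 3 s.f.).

(a) 4 coils; (b) YES, τ_max = 417 MPa

N_a = Gd⁴/(8D³k) = (78.3×10³)(9.9⁴)/(8·88.0³·34) = 4.058 → N_a = 4
Actual rate k = Gd⁴/(8D³·4) = 34.491 N/mm
Working load F = kδ = 34.491·45 = 1552.1 N
C = 88.0/9.9 = 8.8889; K_W = (4C−1)/(4C−4)+0.615/C = 1.1643
τ_max = K_W·8FD/(πd³) = 1.1643·358.45 = 417.33 MPa
τ_max ≤ 572 MPa → acceptable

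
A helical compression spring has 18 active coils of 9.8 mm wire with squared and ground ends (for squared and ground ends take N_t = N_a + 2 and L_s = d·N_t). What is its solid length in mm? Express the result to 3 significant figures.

squared and ground ends: N_t = N_a + 2 = 18 + 2 = 20
L_s = d·N_t = 9.8 × 20 = 196 mm

196 mm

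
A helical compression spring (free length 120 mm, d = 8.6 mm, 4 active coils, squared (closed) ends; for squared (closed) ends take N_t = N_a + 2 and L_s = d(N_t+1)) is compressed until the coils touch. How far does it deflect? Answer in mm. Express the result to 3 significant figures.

N_t = 6; L_s = 8.6·7 = 60.2 mm
δ_solid = L₀ − L_s = 120 − 60.2 = 59.8 mm

59.8 mm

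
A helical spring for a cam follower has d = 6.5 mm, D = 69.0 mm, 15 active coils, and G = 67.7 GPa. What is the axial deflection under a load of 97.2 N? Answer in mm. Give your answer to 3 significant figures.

31.7 mm

k = Gd⁴/(8D³N_a) = (67.7×10³)(6.5⁴)/(8·69.0³·15) = 3.0656 N/mm
δ = F/k = 97.2 / 3.0656 = 31.707 mm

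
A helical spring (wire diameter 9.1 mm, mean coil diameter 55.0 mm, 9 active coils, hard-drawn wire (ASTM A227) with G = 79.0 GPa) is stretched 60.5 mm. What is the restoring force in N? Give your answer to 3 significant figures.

2740 N

k = Gd⁴/(8D³N_a) = (79.0×10³)(9.1⁴)/(8·55.0³·9) = 45.224 N/mm
F = k·δ = 45.224 × 60.5 = 2736.1 N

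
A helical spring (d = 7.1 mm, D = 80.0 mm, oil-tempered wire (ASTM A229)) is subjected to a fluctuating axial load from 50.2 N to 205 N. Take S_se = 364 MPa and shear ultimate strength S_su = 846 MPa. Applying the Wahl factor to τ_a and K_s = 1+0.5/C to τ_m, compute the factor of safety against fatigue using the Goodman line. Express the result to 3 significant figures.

4.42

C = D/d = 80.0/7.1 = 11.2676; K_W = (4C−1)/(4C−4)+0.615/C = 1.1276; K_s = 1+0.5/C = 1.0444
F_a = (F_max−F_min)/2 = 77.4 N; F_m = (F_max+F_min)/2 = 127.6 N
τ_a = K_W·8F_aD/(πd³) = 1.1276 × 44.055 = 49.678 MPa
τ_m = K_s·8F_mD/(πd³) = 1.0444 × 72.628 = 75.851 MPa
Goodman: 1/n_f = τ_a/S_se + τ_m/S_su = 49.678/364 + 75.851/846 = 0.13648 + 0.08966 = 0.22614
n_f = 1/0.22614 = 4.422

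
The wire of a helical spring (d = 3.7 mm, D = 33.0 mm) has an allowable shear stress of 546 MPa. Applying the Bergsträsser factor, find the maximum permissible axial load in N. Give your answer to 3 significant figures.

C = D/d = 33.0/3.7 = 8.9189
K_B = (4C+2)/(4C−3) = 37.676/32.676 = 1.1530
τ_max = K·8FD/(πd³) → F_max = τ_allow·πd³/(8DK)
F_max = 546·π·3.7³/(8·33.0·1.1530) = 86886/304.4 = 285.44 N

285 N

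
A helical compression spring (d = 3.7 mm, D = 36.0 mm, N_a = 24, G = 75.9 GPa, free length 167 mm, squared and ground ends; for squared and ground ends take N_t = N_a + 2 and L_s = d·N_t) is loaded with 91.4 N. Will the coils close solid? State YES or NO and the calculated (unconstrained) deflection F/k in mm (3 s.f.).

k = Gd⁴/(8D³N_a) = (75.9×10³)(3.7⁴)/(8·36.0³·24) = 1.588 N/mm
N_t = 26; L_s = 3.7·26 = 96.2 mm; δ_solid = L₀ − L_s = 167 − 96.2 = 70.8 mm
δ = F/k = 91.4/1.588 = 57.558 mm
δ < δ_solid → spring does not go solid

NO, δ = 57.6 mm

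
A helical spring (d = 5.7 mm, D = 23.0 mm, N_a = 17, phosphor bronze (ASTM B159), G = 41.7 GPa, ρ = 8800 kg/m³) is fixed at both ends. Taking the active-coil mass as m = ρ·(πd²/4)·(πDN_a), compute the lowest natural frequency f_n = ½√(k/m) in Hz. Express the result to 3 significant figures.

k = Gd⁴/(8D³N_a) = (41.7×10³)(5.7⁴)/(8·23.0³·17) = 26.602 N/mm = 26602 N/m
Wire length L = πDN_a = π·23.0·17 = 1228.4 mm
m = ρ·(πd²/4)·L = 8800 × 25.518×10⁻⁶ m² × 1.2284 m = 0.27583 kg
f_n = ½√(k/m) = 0.5·√(26602/0.27583) = 0.5·√(96442) = 155.28 Hz

155 Hz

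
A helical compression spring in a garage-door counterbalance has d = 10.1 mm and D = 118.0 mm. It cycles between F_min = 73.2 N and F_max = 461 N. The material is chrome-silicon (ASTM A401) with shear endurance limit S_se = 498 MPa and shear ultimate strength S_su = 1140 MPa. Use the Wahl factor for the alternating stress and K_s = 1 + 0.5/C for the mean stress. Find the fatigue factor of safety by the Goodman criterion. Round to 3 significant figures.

C = D/d = 118.0/10.1 = 11.6832; K_W = (4C−1)/(4C−4)+0.615/C = 1.1228; K_s = 1+0.5/C = 1.0428
F_a = (F_max−F_min)/2 = 193.9 N; F_m = (F_max+F_min)/2 = 267.1 N
τ_a = K_W·8F_aD/(πd³) = 1.1228 × 56.55 = 63.497 MPa
τ_m = K_s·8F_mD/(πd³) = 1.0428 × 77.899 = 81.233 MPa
Goodman: 1/n_f = τ_a/S_se + τ_m/S_su = 63.497/498 + 81.233/1140 = 0.12750 + 0.07126 = 0.19876
n_f = 1/0.19876 = 5.031

5.03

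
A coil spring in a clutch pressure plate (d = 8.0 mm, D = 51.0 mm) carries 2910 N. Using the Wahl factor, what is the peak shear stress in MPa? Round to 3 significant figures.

Spring index C = D/d = 51.0/8.0 = 6.3750
K_W = (4C−1)/(4C−4) + 0.615/C = 24.500/21.500 + 0.0965 = 1.2360
τ₀ = 8FD/(πd³) = 8·2910·51.0/(π·8.0³) = 1.18728e+06/1608.5 = 738.13 MPa
τ_max = K·τ₀ = 1.2360 × 738.13 = 912.33 MPa

912 MPa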